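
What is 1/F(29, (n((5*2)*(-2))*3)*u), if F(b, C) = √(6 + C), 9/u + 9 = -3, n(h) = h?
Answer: √51/51 ≈ 0.14003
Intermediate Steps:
u = -¾ (u = 9/(-9 - 3) = 9/(-12) = 9*(-1/12) = -¾ ≈ -0.75000)
1/F(29, (n((5*2)*(-2))*3)*u) = 1/(√(6 + (((5*2)*(-2))*3)*(-¾))) = 1/(√(6 + ((10*(-2))*3)*(-¾))) = 1/(√(6 - 20*3*(-¾))) = 1/(√(6 - 60*(-¾))) = 1/(√(6 + 45)) = 1/(√51) = √51/51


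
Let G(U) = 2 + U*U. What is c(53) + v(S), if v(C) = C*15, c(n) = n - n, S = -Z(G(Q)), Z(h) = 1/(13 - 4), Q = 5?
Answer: -5/3 ≈ -1.6667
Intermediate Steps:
G(U) = 2 + U²
Z(h) = ⅑ (Z(h) = 1/9 = ⅑)
S = -⅑ (S = -1*⅑ = -⅑ ≈ -0.11111)
c(n) = 0
v(C) = 15*C
c(53) + v(S) = 0 + 15*(-⅑) = 0 - 5/3 = -5/3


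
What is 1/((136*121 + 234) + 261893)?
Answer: 1/278583 ≈ 3.5896e-6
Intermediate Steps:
1/((136*121 + 234) + 261893) = 1/((16456 + 234) + 261893) = 1/(16690 + 261893) = 1/278583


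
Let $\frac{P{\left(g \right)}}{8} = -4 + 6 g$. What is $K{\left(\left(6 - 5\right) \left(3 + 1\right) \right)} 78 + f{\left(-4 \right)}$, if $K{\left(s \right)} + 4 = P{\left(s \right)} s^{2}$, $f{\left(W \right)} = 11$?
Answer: $199379$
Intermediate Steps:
$P{\left(g \right)} = -32 + 48 g$ ($P{\left(g \right)} = 8 \left(-4 + 6 g\right) = -32 + 48 g$)
$K{\left(s \right)} = -4 + s^{2} \left(-32 + 48 s\right)$ ($K{\left(s \right)} = -4 + \left(-32 + 48 s\right) s^{2} = -4 + s^{2} \left(-32 + 48 s\right)$)
$K{\left(\left(6 - 5\right) \left(3 + 1\right) \right)} 78 + f{\left(-4 \right)} = \left(-4 - 32 \left(\left(6 - 5\right) \left(3 + 1\right)\right)^{2} + 48 \left(\left(6 - 5\right) \left(3 + 1\right)\right)^{3}\right) 78 + 11 = \left(-4 - 32 \left(1 \cdot 4\right)^{2} + 48 \left(1 \cdot 4\right)^{3}\right) 78 + 11 = \left(-4 - 32 \cdot 4^{2} + 48 \cdot 4^{3}\right) 78 + 11 = \left(-4 - 512 + 48 \cdot 64\right) 78 + 11 = \left(-4 - 512 + 3072\right) 78 + 11 = 2556 \cdot 78 + 11 = 199368 + 11 = 199379$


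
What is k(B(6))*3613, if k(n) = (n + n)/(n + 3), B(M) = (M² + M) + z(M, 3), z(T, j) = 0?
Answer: 101164/15 ≈ 6744.3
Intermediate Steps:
B(M) = M + M² (B(M) = (M² + M) + 0 = (M + M²) + 0 = M + M²)
k(n) = 2*n/(3 + n) (k(n) = (2*n)/(3 + n) = 2*n/(3 + n))
k(B(6))*3613 = (2*(6*(1 + 6))/(3 + 6*(1 + 6)))*3613 = (2*(6*7)/(3 + 6*7))*3613 = (2*42/(3 + 42))*3613 = (2*42/45)*3613 = (2*42*(1/45))*3613 = (28/15)*3613 = 101164/15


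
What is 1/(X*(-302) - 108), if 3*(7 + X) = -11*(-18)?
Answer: -1/17926 ≈ -5.5785e-5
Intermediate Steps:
X = 59 (X = -7 + (-11*(-18))/3 = -7 + (⅓)*198 = -7 + 66 = 59)
1/(X*(-302) - 108) = 1/(59*(-302) - 108) = 1/(-17818 - 108) = 1/(-17926) = -1/17926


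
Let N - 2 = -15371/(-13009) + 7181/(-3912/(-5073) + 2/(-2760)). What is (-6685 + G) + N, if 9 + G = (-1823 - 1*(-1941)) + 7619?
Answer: 242465560658124/23387957461 ≈ 10367.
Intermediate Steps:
G = 7728 (G = -9 + ((-1823 - 1*(-1941)) + 7619) = -9 + ((-1823 + 1941) + 7619) = -9 + (118 + 7619) = -9 + 7737 = 7728)
N = 218071921026301/23387957461 (N = 2 + (-15371/(-13009) + 7181/(-3912/(-5073) + 2/(-2760))) = 2 + (-15371*(-1/13009) + 7181/(-3912*(-1/5073) + 2*(-1/2760))) = 2 + (15371/13009 + 7181/(1304/1691 - 1/1380)) = 2 + (15371/13009 + 7181/(1797829/2333580)) = 2 + (15371/13009 + 7181*(2333580/1797829)) = 2 + (15371/13009 + 16757437980/1797829) = 2 + 218025145111379/23387957461 = 218071921026301/23387957461 ≈ 9324.1)
(-6685 + G) + N = (-6685 + 7728) + 218071921026301/23387957461 = 1043 + 218071921026301/23387957461 = 242465560658124/23387957461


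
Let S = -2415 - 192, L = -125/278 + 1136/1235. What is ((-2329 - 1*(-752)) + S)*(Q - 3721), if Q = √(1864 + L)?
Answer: 15568664 - 2092*√219775336101490/171665 ≈ 1.5388e+7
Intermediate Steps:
L = 161433/343330 (L = -125*1/278 + 1136*(1/1235) = -125/278 + 1136/1235 = 161433/343330 ≈ 0.47020)
S = -2607
Q = √219775336101490/343330 (Q = √(1864 + 161433/343330) = √(640128553/343330) = √219775336101490/343330 ≈ 43.180)
((-2329 - 1*(-752)) + S)*(Q - 3721) = ((-2329 - 1*(-752)) - 2607)*(√219775336101490/343330 - 3721) = ((-2329 + 752) - 2607)*(-3721 + √219775336101490/343330) = (-1577 - 2607)*(-3721 + √219775336101490/343330) = -4184*(-3721 + √219775336101490/343330) = 15568664 - 2092*√219775336101490/171665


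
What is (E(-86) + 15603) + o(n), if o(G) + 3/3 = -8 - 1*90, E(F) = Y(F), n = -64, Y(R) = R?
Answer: 15418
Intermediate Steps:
E(F) = F
o(G) = -99 (o(G) = -1 + (-8 - 1*90) = -1 + (-8 - 90) = -1 - 98 = -99)
(E(-86) + 15603) + o(n) = (-86 + 15603) - 99 = 15517 - 99 = 15418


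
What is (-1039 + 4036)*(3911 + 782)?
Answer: 14064921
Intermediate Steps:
(-1039 + 4036)*(3911 + 782) = 2997*4693 = 14064921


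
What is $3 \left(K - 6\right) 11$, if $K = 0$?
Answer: $-198$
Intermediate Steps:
$3 \left(K - 6\right) 11 = 3 \left(0 - 6\right) 11 = 3 \left(-6\right) 11 = \left(-18\right) 11 = -198$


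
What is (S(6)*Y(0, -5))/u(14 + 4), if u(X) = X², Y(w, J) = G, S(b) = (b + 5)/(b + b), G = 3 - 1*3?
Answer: 0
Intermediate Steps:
G = 0 (G = 3 - 3 = 0)
S(b) = (5 + b)/(2*b) (S(b) = (5 + b)/((2*b)) = (5 + b)*(1/(2*b)) = (5 + b)/(2*b))
Y(w, J) = 0
(S(6)*Y(0, -5))/u(14 + 4) = (((½)*(5 + 6)/6)*0)/((14 + 4)²) = (((½)*(⅙)*11)*0)/(18²) = ((11/12)*0)/324 = 0*(1/324) = 0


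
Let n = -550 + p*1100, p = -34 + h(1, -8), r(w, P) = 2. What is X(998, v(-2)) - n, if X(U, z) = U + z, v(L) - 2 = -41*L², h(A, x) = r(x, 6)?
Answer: 36586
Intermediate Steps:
h(A, x) = 2
v(L) = 2 - 41*L²
p = -32 (p = -34 + 2 = -32)
n = -35750 (n = -550 - 32*1100 = -550 - 35200 = -35750)
X(998, v(-2)) - n = (998 + (2 - 41*(-2)²)) - 1*(-35750) = (998 + (2 - 41*4)) + 35750 = (998 + (2 - 164)) + 35750 = (998 - 162) + 35750 = 836 + 35750 = 36586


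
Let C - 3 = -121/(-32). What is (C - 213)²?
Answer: 43546801/1024 ≈ 42526.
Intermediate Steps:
C = 217/32 (C = 3 - 121/(-32) = 3 - 121*(-1/32) = 3 + 121/32 = 217/32 ≈ 6.7813)
(C - 213)² = (217/32 - 213)² = (-6599/32)² = 43546801/1024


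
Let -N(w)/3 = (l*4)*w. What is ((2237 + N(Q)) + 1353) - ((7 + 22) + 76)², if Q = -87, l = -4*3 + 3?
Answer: -16831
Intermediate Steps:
l = -9 (l = -12 + 3 = -9)
N(w) = 108*w (N(w) = -3*(-9*4)*w = -(-108)*w = 108*w)
((2237 + N(Q)) + 1353) - ((7 + 22) + 76)² = ((2237 + 108*(-87)) + 1353) - ((7 + 22) + 76)² = ((2237 - 9396) + 1353) - (29 + 76)² = (-7159 + 1353) - 1*105² = -5806 - 1*11025 = -5806 - 11025 = -16831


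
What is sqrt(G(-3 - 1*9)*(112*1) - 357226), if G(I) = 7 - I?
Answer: I*sqrt(355098) ≈ 595.9*I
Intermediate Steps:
sqrt(G(-3 - 1*9)*(112*1) - 357226) = sqrt((7 - (-3 - 1*9))*(112*1) - 357226) = sqrt((7 - (-3 - 9))*112 - 357226) = sqrt((7 - 1*(-12))*112 - 357226) = sqrt((7 + 12)*112 - 357226) = sqrt(19*112 - 357226) = sqrt(2128 - 357226) = sqrt(-355098) = I*sqrt(355098)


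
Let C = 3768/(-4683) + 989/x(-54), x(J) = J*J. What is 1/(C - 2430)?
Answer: -4551876/11063177347 ≈ -0.00041144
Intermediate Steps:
x(J) = J**2
C = -2118667/4551876 (C = 3768/(-4683) + 989/((-54)**2) = 3768*(-1/4683) + 989/2916 = -1256/1561 + 989*(1/2916) = -1256/1561 + 989/2916 = -2118667/4551876 ≈ -0.46545)
1/(C - 2430) = 1/(-2118667/4551876 - 2430) = 1/(-11063177347/4551876) = -4551876/11063177347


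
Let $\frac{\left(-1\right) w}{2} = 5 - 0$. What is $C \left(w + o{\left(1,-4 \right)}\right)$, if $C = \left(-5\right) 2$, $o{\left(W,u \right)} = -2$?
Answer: $120$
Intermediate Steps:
$w = -10$ ($w = - 2 \left(5 - 0\right) = - 2 \left(5 + 0\right) = \left(-2\right) 5 = -10$)
$C = -10$
$C \left(w + o{\left(1,-4 \right)}\right) = - 10 \left(-10 - 2\right) = \left(-10\right) \left(-12\right) = 120$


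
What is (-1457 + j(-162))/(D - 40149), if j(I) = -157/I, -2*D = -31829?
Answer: 235877/3925989 ≈ 0.060081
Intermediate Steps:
D = 31829/2 (D = -½*(-31829) = 31829/2 ≈ 15915.)
(-1457 + j(-162))/(D - 40149) = (-1457 - 157/(-162))/(31829/2 - 40149) = (-1457 - 157*(-1/162))/(-48469/2) = (-1457 + 157/162)*(-2/48469) = -235877/162*(-2/48469) = 235877/3925989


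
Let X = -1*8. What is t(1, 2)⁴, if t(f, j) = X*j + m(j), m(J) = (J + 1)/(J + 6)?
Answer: 244140625/4096 ≈ 59605.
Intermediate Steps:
X = -8
m(J) = (1 + J)/(6 + J)
t(f, j) = -8*j + (1 + j)/(6 + j)
t(1, 2)⁴ = ((1 + 2 - 8*2*(6 + 2))/(6 + 2))⁴ = ((1 + 2 - 8*2*8)/8)⁴ = ((1 + 2 - 128)/8)⁴ = ((⅛)*(-125))⁴ = (-125/8)⁴ = 244140625/4096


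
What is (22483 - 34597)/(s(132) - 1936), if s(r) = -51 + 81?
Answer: 6057/953 ≈ 6.3557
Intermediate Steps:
s(r) = 30
(22483 - 34597)/(s(132) - 1936) = (22483 - 34597)/(30 - 1936) = -12114/(-1906) = -12114*(-1/1906) = 6057/953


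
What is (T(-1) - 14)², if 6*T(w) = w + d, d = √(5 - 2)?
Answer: (85 - √3)²/36 ≈ 192.60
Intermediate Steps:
d = √3 ≈ 1.7320
T(w) = w/6 + √3/6 (T(w) = (w + √3)/6 = w/6 + √3/6)
(T(-1) - 14)² = (((⅙)*(-1) + √3/6) - 14)² = ((-⅙ + √3/6) - 14)² = (-85/6 + √3/6)²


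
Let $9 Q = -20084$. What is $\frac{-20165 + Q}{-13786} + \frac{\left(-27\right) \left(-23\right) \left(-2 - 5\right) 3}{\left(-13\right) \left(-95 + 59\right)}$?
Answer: $- \frac{84650819}{3225924} \approx -26.241$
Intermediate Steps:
$Q = - \frac{20084}{9}$ ($Q = \frac{1}{9} \left(-20084\right) = - \frac{20084}{9} \approx -2231.6$)
$\frac{-20165 + Q}{-13786} + \frac{\left(-27\right) \left(-23\right) \left(-2 - 5\right) 3}{\left(-13\right) \left(-95 + 59\right)} = \frac{-20165 - \frac{20084}{9}}{-13786} + \frac{\left(-27\right) \left(-23\right) \left(-2 - 5\right) 3}{\left(-13\right) \left(-95 + 59\right)} = \left(- \frac{201569}{9}\right) \left(- \frac{1}{13786}\right) + \frac{621 \left(\left(-7\right) 3\right)}{\left(-13\right) \left(-36\right)} = \frac{201569}{124074} + \frac{621 \left(-21\right)}{468} = \frac{201569}{124074} - \frac{1449}{52} = - \frac{84650819}{3225924}$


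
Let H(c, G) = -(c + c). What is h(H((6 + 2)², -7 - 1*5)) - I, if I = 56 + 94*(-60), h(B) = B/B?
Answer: 5585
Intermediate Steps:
H(c, G) = -2*c
h(B) = 1
I = -5584 (I = 56 - 5640 = -5584)
h(H((6 + 2)², -7 - 1*5)) - I = 1 - 1*(-5584) = 1 + 5584 = 5585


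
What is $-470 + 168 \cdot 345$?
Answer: $57490$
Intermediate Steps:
$-470 + 168 \cdot 345 = -470 + 57960 = 57490$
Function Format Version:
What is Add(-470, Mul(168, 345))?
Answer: 57490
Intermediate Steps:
Add(-470, Mul(168, 345)) = Add(-470, 57960) = 57490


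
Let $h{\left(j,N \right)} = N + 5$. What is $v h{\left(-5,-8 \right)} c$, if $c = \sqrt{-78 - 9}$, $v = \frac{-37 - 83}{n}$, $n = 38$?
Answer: $\frac{180 i \sqrt{87}}{19} \approx 88.365 i$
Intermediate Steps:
$h{\left(j,N \right)} = 5 + N$
$v = - \frac{60}{19}$ ($v = \frac{-37 - 83}{38} = \left(-37 - 83\right) \frac{1}{38} = \left(-120\right) \frac{1}{38} = - \frac{60}{19} \approx -3.1579$)
$c = i \sqrt{87}$ ($c = \sqrt{-87} = i \sqrt{87} \approx 9.3274 i$)
$v h{\left(-5,-8 \right)} c = - \frac{60 \left(5 - 8\right)}{19} i \sqrt{87} = \left(- \frac{60}{19}\right) \left(-3\right) i \sqrt{87} = \frac{180 i \sqrt{87}}{19}$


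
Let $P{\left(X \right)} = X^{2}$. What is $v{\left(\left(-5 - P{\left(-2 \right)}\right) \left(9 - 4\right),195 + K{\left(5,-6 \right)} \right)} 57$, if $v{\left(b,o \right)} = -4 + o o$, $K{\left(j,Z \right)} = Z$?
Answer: $2035869$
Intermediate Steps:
$v{\left(b,o \right)} = -4 + o^{2}$
$v{\left(\left(-5 - P{\left(-2 \right)}\right) \left(9 - 4\right),195 + K{\left(5,-6 \right)} \right)} 57 = \left(-4 + \left(195 - 6\right)^{2}\right) 57 = \left(-4 + 189^{2}\right) 57 = \left(-4 + 35721\right) 57 = 35717 \cdot 57 = 2035869$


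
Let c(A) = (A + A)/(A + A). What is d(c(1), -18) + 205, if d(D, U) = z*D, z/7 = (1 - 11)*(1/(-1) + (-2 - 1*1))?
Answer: 485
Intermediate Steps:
c(A) = 1 (c(A) = (2*A)/((2*A)) = (2*A)*(1/(2*A)) = 1)
z = 280 (z = 7*((1 - 11)*(1/(-1) + (-2 - 1*1))) = 7*(-10*(-1 + (-2 - 1))) = 7*(-10*(-1 - 3)) = 7*(-10*(-4)) = 7*40 = 280)
d(D, U) = 280*D
d(c(1), -18) + 205 = 280*1 + 205 = 280 + 205 = 485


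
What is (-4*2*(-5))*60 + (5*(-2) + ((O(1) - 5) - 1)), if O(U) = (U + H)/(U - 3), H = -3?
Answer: 2385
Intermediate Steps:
O(U) = 1 (O(U) = (U - 3)/(U - 3) = (-3 + U)/(-3 + U) = 1)
(-4*2*(-5))*60 + (5*(-2) + ((O(1) - 5) - 1)) = (-4*2*(-5))*60 + (5*(-2) + ((1 - 5) - 1)) = -8*(-5)*60 + (-10 + (-4 - 1)) = 40*60 + (-10 - 5) = 2400 - 15 = 2385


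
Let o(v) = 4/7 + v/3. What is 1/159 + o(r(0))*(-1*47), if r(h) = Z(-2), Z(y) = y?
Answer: 1663/371 ≈ 4.4825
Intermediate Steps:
r(h) = -2
o(v) = 4/7 + v/3 (o(v) = 4*(⅐) + v*(⅓) = 4/7 + v/3)
1/159 + o(r(0))*(-1*47) = 1/159 + (4/7 + (⅓)*(-2))*(-1*47) = 1/159 + (4/7 - ⅔)*(-47) = 1/159 - 2/21*(-47) = 1/159 + 94/21 = 1663/371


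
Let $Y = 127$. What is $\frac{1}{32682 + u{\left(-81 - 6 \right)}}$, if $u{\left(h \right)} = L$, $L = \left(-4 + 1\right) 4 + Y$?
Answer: $\frac{1}{32797} \approx 3.0491 \cdot 10^{-5}$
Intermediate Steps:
$L = 115$ ($L = \left(-4 + 1\right) 4 + 127 = \left(-3\right) 4 + 127 = -12 + 127 = 115$)
$u{\left(h \right)} = 115$
$\frac{1}{32682 + u{\left(-81 - 6 \right)}} = \frac{1}{32682 + 115} = \frac{1}{32797}$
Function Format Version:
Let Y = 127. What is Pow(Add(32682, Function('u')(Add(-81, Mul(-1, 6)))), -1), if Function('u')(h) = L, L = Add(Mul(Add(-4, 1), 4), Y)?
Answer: Rational(1, 32797) ≈ 3.0491e-5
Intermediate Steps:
L = 115 (L = Add(Mul(Add(-4, 1), 4), 127) = Add(Mul(-3, 4), 127) = Add(-12, 127) = 115)
Function('u')(h) = 115
Pow(Add(32682, Function('u')(Add(-81, Mul(-1, 6)))), -1) = Pow(Add(32682, 115), -1) = Pow(32797, -1) = Rational(1, 32797)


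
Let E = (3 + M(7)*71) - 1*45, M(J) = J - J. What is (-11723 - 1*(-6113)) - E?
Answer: -5568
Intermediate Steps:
M(J) = 0
E = -42 (E = (3 + 0*71) - 1*45 = (3 + 0) - 45 = 3 - 45 = -42)
(-11723 - 1*(-6113)) - E = (-11723 - 1*(-6113)) - 1*(-42) = (-11723 + 6113) + 42 = -5610 + 42 = -5568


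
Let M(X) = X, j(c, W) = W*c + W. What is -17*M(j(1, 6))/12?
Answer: -17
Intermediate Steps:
j(c, W) = W + W*c
-17*M(j(1, 6))/12 = -102*(1 + 1)/12 = -102*2*(1/12) = -17*12*(1/12) = -204*1/12 = -17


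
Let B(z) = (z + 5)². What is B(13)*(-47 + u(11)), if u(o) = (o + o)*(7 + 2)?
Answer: 48924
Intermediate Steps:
u(o) = 18*o (u(o) = (2*o)*9 = 18*o)
B(z) = (5 + z)²
B(13)*(-47 + u(11)) = (5 + 13)²*(-47 + 18*11) = 18²*(-47 + 198) = 324*151 = 48924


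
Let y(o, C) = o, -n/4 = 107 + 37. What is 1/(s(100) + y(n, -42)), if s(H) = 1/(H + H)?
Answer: -200/115199 ≈ -0.0017361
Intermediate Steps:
s(H) = 1/(2*H)
n = -576 (n = -4*(107 + 37) = -4*144 = -576)
1/(s(100) + y(n, -42)) = 1/((½)/100 - 576) = 1/((½)*(1/100) - 576) = 1/(1/200 - 576) = 1/(-115199/200) = -200/115199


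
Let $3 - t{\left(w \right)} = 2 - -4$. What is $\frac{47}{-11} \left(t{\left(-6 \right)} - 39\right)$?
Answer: $\frac{1974}{11} \approx 179.45$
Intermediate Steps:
$t{\left(w \right)} = -3$ ($t{\left(w \right)} = 3 - \left(2 - -4\right) = 3 - \left(2 + 4\right) = 3 - 6 = -3$)
$\frac{47}{-11} \left(t{\left(-6 \right)} - 39\right) = \frac{47}{-11} \left(-3 - 39\right) = 47 \left(- \frac{1}{11}\right) \left(-42\right) = \left(- \frac{47}{11}\right) \left(-42\right) = \frac{1974}{11}$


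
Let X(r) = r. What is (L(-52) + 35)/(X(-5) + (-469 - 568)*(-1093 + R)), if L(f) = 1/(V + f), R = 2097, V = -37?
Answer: -1038/30887539 ≈ -3.3606e-5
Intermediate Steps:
L(f) = 1/(-37 + f)
(L(-52) + 35)/(X(-5) + (-469 - 568)*(-1093 + R)) = (1/(-37 - 52) + 35)/(-5 + (-469 - 568)*(-1093 + 2097)) = (1/(-89) + 35)/(-5 - 1037*1004) = (-1/89 + 35)/(-5 - 1041148) = (3114/89)/(-1041153) = (3114/89)*(-1/1041153) = -1038/30887539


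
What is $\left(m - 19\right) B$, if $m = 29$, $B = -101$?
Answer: $-1010$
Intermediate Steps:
$\left(m - 19\right) B = \left(29 - 19\right) \left(-101\right) = 10 \left(-101\right) = -1010$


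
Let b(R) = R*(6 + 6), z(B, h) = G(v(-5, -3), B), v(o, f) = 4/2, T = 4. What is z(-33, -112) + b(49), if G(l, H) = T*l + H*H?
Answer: 1685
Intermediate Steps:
v(o, f) = 2 (v(o, f) = 4*(½) = 2)
G(l, H) = H² + 4*l (G(l, H) = 4*l + H*H = 4*l + H² = H² + 4*l)
z(B, h) = 8 + B² (z(B, h) = B² + 4*2 = B² + 8 = 8 + B²)
b(R) = 12*R (b(R) = R*12 = 12*R)
z(-33, -112) + b(49) = (8 + (-33)²) + 12*49 = (8 + 1089) + 588 = 1097 + 588 = 1685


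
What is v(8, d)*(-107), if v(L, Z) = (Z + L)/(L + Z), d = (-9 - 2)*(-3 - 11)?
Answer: -107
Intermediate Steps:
d = 154 (d = -11*(-14) = 154)
v(L, Z) = 1 (v(L, Z) = (L + Z)/(L + Z) = 1)
v(8, d)*(-107) = 1*(-107) = -107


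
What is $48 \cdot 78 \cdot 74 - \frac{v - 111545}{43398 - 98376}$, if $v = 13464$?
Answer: $\frac{15231886687}{54978} \approx 2.7705 \cdot 10^{5}$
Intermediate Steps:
$48 \cdot 78 \cdot 74 - \frac{v - 111545}{43398 - 98376} = 48 \cdot 78 \cdot 74 - \frac{13464 - 111545}{43398 - 98376} = 3744 \cdot 74 - - \frac{98081}{-54978} = 277056 - \left(-98081\right) \left(- \frac{1}{54978}\right) = 277056 - \frac{98081}{54978} = \frac{15231886687}{54978}$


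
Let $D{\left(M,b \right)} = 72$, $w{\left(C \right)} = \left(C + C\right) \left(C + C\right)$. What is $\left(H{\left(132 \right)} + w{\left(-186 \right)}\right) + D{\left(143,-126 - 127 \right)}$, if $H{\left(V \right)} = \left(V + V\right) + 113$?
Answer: $138833$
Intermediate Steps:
$H{\left(V \right)} = 113 + 2 V$ ($H{\left(V \right)} = 2 V + 113 = 113 + 2 V$)
$w{\left(C \right)} = 4 C^{2}$ ($w{\left(C \right)} = 2 C 2 C = 4 C^{2}$)
$\left(H{\left(132 \right)} + w{\left(-186 \right)}\right) + D{\left(143,-126 - 127 \right)} = \left(\left(113 + 2 \cdot 132\right) + 4 \left(-186\right)^{2}\right) + 72 = \left(\left(113 + 264\right) + 4 \cdot 34596\right) + 72 = \left(377 + 138384\right) + 72 = 138761 + 72 = 138833$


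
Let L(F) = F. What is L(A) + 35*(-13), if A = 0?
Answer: -455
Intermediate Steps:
L(A) + 35*(-13) = 0 + 35*(-13) = 0 - 455 = -455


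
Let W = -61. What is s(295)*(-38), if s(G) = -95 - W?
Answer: 1292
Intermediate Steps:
s(G) = -34 (s(G) = -95 - 1*(-61) = -95 + 61 = -34)
s(295)*(-38) = -34*(-38) = 1292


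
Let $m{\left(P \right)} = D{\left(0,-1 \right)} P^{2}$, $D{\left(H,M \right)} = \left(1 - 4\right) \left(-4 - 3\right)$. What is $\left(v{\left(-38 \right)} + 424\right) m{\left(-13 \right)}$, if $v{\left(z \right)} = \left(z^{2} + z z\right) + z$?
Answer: $11619426$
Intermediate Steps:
$v{\left(z \right)} = z + 2 z^{2}$ ($v{\left(z \right)} = \left(z^{2} + z^{2}\right) + z = 2 z^{2} + z = z + 2 z^{2}$)
$D{\left(H,M \right)} = 21$ ($D{\left(H,M \right)} = \left(-3\right) \left(-7\right) = 21$)
$m{\left(P \right)} = 21 P^{2}$
$\left(v{\left(-38 \right)} + 424\right) m{\left(-13 \right)} = \left(- 38 \left(1 + 2 \left(-38\right)\right) + 424\right) 21 \left(-13\right)^{2} = \left(- 38 \left(1 - 76\right) + 424\right) 21 \cdot 169 = \left(\left(-38\right) \left(-75\right) + 424\right) 3549 = \left(2850 + 424\right) 3549 = 3274 \cdot 3549 = 11619426$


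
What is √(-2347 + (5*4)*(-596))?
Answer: I*√14267 ≈ 119.44*I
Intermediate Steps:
√(-2347 + (5*4)*(-596)) = √(-2347 + 20*(-596)) = √(-2347 - 11920) = √(-14267) = I*√14267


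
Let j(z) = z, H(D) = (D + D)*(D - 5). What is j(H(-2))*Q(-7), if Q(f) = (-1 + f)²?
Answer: 1792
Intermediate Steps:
H(D) = 2*D*(-5 + D) (H(D) = (2*D)*(-5 + D) = 2*D*(-5 + D))
j(H(-2))*Q(-7) = (2*(-2)*(-5 - 2))*(-1 - 7)² = (2*(-2)*(-7))*(-8)² = 28*64 = 1792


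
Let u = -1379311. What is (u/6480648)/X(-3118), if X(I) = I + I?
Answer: 1379311/40413320928 ≈ 3.4130e-5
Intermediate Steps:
X(I) = 2*I
(u/6480648)/X(-3118) = (-1379311/6480648)/((2*(-3118))) = -1379311*1/6480648/(-6236) = -1379311/6480648*(-1/6236) = 1379311/40413320928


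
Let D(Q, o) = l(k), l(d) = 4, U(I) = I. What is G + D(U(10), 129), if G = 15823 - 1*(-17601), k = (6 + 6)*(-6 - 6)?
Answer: 33428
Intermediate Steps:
k = -144 (k = 12*(-12) = -144)
D(Q, o) = 4
G = 33424 (G = 15823 + 17601 = 33424)
G + D(U(10), 129) = 33424 + 4 = 33428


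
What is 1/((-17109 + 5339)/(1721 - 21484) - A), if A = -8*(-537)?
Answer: -19763/84890078 ≈ -0.00023281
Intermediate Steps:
A = 4296
1/((-17109 + 5339)/(1721 - 21484) - A) = 1/((-17109 + 5339)/(1721 - 21484) - 1*4296) = 1/(-11770/(-19763) - 4296) = 1/(-11770*(-1/19763) - 4296) = 1/(11770/19763 - 4296) = 1/(-84890078/19763) = -19763/84890078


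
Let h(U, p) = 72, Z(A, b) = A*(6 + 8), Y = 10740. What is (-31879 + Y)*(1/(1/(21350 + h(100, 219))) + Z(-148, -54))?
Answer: -409039650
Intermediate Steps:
Z(A, b) = 14*A (Z(A, b) = A*14 = 14*A)
(-31879 + Y)*(1/(1/(21350 + h(100, 219))) + Z(-148, -54)) = (-31879 + 10740)*(1/(1/(21350 + 72)) + 14*(-148)) = -21139*(1/(1/21422) - 2072) = -21139*(21422 - 2072) = -21139*19350 = -409039650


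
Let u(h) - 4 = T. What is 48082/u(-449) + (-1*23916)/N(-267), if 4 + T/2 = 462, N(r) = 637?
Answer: 4312757/293020 ≈ 14.718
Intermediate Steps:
T = 916 (T = -8 + 2*462 = -8 + 924 = 916)
u(h) = 920 (u(h) = 4 + 916 = 920)
48082/u(-449) + (-1*23916)/N(-267) = 48082/920 - 1*23916/637 = 48082*(1/920) - 23916*1/637 = 24041/460 - 23916/637 = 4312757/293020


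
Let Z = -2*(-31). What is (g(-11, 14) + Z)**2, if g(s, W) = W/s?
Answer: 446224/121 ≈ 3687.8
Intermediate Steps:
Z = 62
(g(-11, 14) + Z)**2 = (14/(-11) + 62)**2 = (14*(-1/11) + 62)**2 = (-14/11 + 62)**2 = (668/11)**2 = 446224/121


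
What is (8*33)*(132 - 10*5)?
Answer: 21648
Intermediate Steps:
(8*33)*(132 - 10*5) = 264*(132 - 50) = 264*82 = 21648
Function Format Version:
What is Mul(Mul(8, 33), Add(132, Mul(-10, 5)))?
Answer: 21648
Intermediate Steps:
Mul(Mul(8, 33), Add(132, Mul(-10, 5))) = Mul(264, Add(132, -50)) = Mul(264, 82) = 21648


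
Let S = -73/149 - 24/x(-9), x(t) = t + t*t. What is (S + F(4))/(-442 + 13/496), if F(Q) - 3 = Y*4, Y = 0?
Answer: -68944/13998699 ≈ -0.0049250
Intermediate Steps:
x(t) = t + t²
F(Q) = 3 (F(Q) = 3 + 0*4 = 3 + 0 = 3)
S = -368/447 (S = -73/149 - 24*(-1/(9*(1 - 9))) = -73*1/149 - 24/((-9*(-8))) = -73/149 - 24/72 = -73/149 - 24*1/72 = -73/149 - ⅓ = -368/447 ≈ -0.82327)
(S + F(4))/(-442 + 13/496) = (-368/447 + 3)/(-442 + 13/496) = 973/(447*(-442 + 13*(1/496))) = 973/(447*(-442 + 13/496)) = 973/(447*(-219219/496)) = (973/447)*(-496/219219) = -68944/13998699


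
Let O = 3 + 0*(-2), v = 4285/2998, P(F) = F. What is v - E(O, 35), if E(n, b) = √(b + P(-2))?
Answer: 4285/2998 - √33 ≈ -4.3153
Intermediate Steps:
v = 4285/2998 (v = 4285*(1/2998) = 4285/2998 ≈ 1.4293)
O = 3 (O = 3 + 0 = 3)
E(n, b) = √(-2 + b) (E(n, b) = √(b - 2) = √(-2 + b))
v - E(O, 35) = 4285/2998 - √(-2 + 35) = 4285/2998 - √33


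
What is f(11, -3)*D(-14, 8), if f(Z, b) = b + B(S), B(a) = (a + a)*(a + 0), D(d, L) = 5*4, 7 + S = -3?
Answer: 3940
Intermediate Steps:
S = -10 (S = -7 - 3 = -10)
D(d, L) = 20
B(a) = 2*a² (B(a) = (2*a)*a = 2*a²)
f(Z, b) = 200 + b (f(Z, b) = b + 2*(-10)² = b + 2*100 = b + 200 = 200 + b)
f(11, -3)*D(-14, 8) = (200 - 3)*20 = 197*20 = 3940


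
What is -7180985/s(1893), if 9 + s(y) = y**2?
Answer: -205171/102384 ≈ -2.0039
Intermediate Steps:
s(y) = -9 + y**2
-7180985/s(1893) = -7180985/(-9 + 1893**2) = -7180985/(-9 + 3583449) = -7180985/3583440 = -7180985*1/3583440 = -205171/102384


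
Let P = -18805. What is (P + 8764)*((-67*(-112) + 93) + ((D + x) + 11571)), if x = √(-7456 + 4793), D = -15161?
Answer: -40234287 - 10041*I*√2663 ≈ -4.0234e+7 - 5.1816e+5*I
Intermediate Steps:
x = I*√2663 (x = √(-2663) = I*√2663 ≈ 51.604*I)
(P + 8764)*((-67*(-112) + 93) + ((D + x) + 11571)) = (-18805 + 8764)*((-67*(-112) + 93) + ((-15161 + I*√2663) + 11571)) = -10041*((7504 + 93) + (-3590 + I*√2663)) = -10041*(7597 + (-3590 + I*√2663)) = -10041*(4007 + I*√2663) = -40234287 - 10041*I*√2663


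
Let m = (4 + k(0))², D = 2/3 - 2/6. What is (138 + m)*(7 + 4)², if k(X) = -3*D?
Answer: 17787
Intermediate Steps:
D = ⅓ (D = 2*(⅓) - 2*⅙ = ⅔ - ⅓ = ⅓ ≈ 0.33333)
k(X) = -1 (k(X) = -3*⅓ = -1)
m = 9 (m = (4 - 1)² = 3² = 9)
(138 + m)*(7 + 4)² = (138 + 9)*(7 + 4)² = 147*11² = 147*121 = 17787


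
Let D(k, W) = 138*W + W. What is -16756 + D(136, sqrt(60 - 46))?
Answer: -16756 + 139*sqrt(14) ≈ -16236.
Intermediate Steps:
D(k, W) = 139*W
-16756 + D(136, sqrt(60 - 46)) = -16756 + 139*sqrt(60 - 46) = -16756 + 139*sqrt(14)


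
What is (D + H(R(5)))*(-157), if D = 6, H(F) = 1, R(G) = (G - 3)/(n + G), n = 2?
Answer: -1099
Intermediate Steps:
R(G) = (-3 + G)/(2 + G) (R(G) = (G - 3)/(2 + G) = (-3 + G)/(2 + G))
(D + H(R(5)))*(-157) = (6 + 1)*(-157) = 7*(-157) = -1099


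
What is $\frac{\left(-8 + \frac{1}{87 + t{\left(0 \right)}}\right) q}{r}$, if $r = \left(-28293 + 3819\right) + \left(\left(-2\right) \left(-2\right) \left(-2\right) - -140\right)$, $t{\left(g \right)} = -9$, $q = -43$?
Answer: $- \frac{26789}{1898676} \approx -0.014109$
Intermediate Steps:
$r = -24342$ ($r = -24474 + \left(4 \left(-2\right) + 140\right) = -24474 + \left(-8 + 140\right) = -24474 + 132 = -24342$)
$\frac{\left(-8 + \frac{1}{87 + t{\left(0 \right)}}\right) q}{r} = \frac{\left(-8 + \frac{1}{87 - 9}\right) \left(-43\right)}{-24342} = \left(-8 + \frac{1}{78}\right) \left(-43\right) \left(- \frac{1}{24342}\right) = \left(- \frac{623}{78}\right) \left(-43\right) \left(- \frac{1}{24342}\right) = \frac{26789}{78} \left(- \frac{1}{24342}\right) = - \frac{26789}{1898676}$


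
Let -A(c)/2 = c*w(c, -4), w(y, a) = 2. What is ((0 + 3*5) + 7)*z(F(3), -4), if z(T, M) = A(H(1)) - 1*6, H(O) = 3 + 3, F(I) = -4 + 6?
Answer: -660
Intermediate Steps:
F(I) = 2
H(O) = 6
A(c) = -4*c (A(c) = -2*c*2 = -4*c)
z(T, M) = -30 (z(T, M) = -4*6 - 1*6 = -24 - 6 = -30)
((0 + 3*5) + 7)*z(F(3), -4) = ((0 + 3*5) + 7)*(-30) = ((0 + 15) + 7)*(-30) = (15 + 7)*(-30) = 22*(-30) = -660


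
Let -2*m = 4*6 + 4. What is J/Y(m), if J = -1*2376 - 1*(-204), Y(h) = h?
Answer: 1086/7 ≈ 155.14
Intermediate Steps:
m = -14 (m = -(4*6 + 4)/2 = -(24 + 4)/2 = -½*28 = -14)
J = -2172 (J = -2376 + 204 = -2172)
J/Y(m) = -2172/(-14) = -2172*(-1/14) = 1086/7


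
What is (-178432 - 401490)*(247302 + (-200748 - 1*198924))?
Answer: 88362715140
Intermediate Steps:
(-178432 - 401490)*(247302 + (-200748 - 1*198924)) = -579922*(247302 + (-200748 - 198924)) = -579922*(247302 - 399672) = -579922*(-152370) = 88362715140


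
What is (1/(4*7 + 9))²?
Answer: 1/1369 ≈ 0.00073046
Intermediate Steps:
(1/(4*7 + 9))² = (1/(28 + 9))² = (1/37)² = 1/1369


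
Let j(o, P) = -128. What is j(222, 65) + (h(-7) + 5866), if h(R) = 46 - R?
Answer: 5791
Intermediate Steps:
j(222, 65) + (h(-7) + 5866) = -128 + ((46 - 1*(-7)) + 5866) = -128 + ((46 + 7) + 5866) = -128 + (53 + 5866) = -128 + 5919 = 5791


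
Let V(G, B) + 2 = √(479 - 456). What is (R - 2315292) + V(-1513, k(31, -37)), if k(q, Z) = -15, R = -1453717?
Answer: -3769011 + √23 ≈ -3.7690e+6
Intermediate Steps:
V(G, B) = -2 + √23 (V(G, B) = -2 + √(479 - 456) = -2 + √23)
(R - 2315292) + V(-1513, k(31, -37)) = (-1453717 - 2315292) + (-2 + √23) = -3769009 + (-2 + √23) = -3769011 + √23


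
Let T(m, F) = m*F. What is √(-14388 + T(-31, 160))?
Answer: 2*I*√4837 ≈ 139.1*I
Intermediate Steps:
T(m, F) = F*m
√(-14388 + T(-31, 160)) = √(-14388 + 160*(-31)) = √(-14388 - 4960) = √(-19348) = 2*I*√4837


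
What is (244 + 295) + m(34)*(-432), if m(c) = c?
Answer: -14149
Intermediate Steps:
(244 + 295) + m(34)*(-432) = (244 + 295) + 34*(-432) = 539 - 14688 = -14149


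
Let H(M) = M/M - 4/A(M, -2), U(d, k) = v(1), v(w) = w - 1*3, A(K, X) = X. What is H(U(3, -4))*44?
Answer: 132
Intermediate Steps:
v(w) = -3 + w (v(w) = w - 3 = -3 + w)
U(d, k) = -2 (U(d, k) = -3 + 1 = -2)
H(M) = 3 (H(M) = M/M - 4/(-2) = 1 - 4*(-1/2) = 1 + 2 = 3)
H(U(3, -4))*44 = 3*44 = 132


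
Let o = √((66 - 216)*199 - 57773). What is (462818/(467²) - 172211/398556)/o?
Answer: -146901566029*I*√87623/7616250698426532 ≈ -0.0057094*I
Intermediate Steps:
o = I*√87623 (o = √(-150*199 - 57773) = √(-29850 - 57773) = √(-87623) = I*√87623 ≈ 296.01*I)
(462818/(467²) - 172211/398556)/o = (462818/(467²) - 172211/398556)/((I*√87623)) = (462818/218089 - 172211*1/398556)*(-I*√87623/87623) = (462818*(1/218089) - 172211/398556)*(-I*√87623/87623) = (462818/218089 - 172211/398556)*(-I*√87623/87623) = 146901566029*(-I*√87623/87623)/86920679484 = -146901566029*I*√87623/7616250698426532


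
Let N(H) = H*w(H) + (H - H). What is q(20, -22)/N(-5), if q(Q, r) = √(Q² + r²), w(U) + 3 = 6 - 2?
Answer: -2*√221/5 ≈ -5.9464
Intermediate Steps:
w(U) = 1 (w(U) = -3 + (6 - 2) = -3 + 4 = 1)
N(H) = H (N(H) = H*1 + (H - H) = H + 0 = H)
q(20, -22)/N(-5) = √(20² + (-22)²)/(-5) = √(400 + 484)*(-⅕) = √884*(-⅕) = (2*√221)*(-⅕) = -2*√221/5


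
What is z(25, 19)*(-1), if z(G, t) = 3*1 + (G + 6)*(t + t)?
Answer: -1181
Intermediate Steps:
z(G, t) = 3 + 2*t*(6 + G) (z(G, t) = 3 + (6 + G)*(2*t) = 3 + 2*t*(6 + G))
z(25, 19)*(-1) = (3 + 12*19 + 2*25*19)*(-1) = (3 + 228 + 950)*(-1) = 1181*(-1) = -1181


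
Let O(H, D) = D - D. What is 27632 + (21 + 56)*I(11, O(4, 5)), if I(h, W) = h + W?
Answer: 28479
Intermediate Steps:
O(H, D) = 0
I(h, W) = W + h
27632 + (21 + 56)*I(11, O(4, 5)) = 27632 + (21 + 56)*(0 + 11) = 27632 + 77*11 = 27632 + 847 = 28479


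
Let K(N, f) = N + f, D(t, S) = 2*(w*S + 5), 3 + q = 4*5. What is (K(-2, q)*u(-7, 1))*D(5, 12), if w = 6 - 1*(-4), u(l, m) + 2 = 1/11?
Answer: -78750/11 ≈ -7159.1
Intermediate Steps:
q = 17 (q = -3 + 4*5 = -3 + 20 = 17)
u(l, m) = -21/11 (u(l, m) = -2 + 1/11 = -21/11)
w = 10 (w = 6 + 4 = 10)
D(t, S) = 10 + 20*S (D(t, S) = 2*(10*S + 5) = 2*(5 + 10*S) = 10 + 20*S)
(K(-2, q)*u(-7, 1))*D(5, 12) = ((-2 + 17)*(-21/11))*(10 + 20*12) = (15*(-21/11))*(10 + 240) = -315/11*250 = -78750/11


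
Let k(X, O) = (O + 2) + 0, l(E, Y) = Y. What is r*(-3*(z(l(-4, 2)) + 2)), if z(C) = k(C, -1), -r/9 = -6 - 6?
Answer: -972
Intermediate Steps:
r = 108 (r = -9*(-6 - 6) = -9*(-12) = 108)
k(X, O) = 2 + O (k(X, O) = (2 + O) + 0 = 2 + O)
z(C) = 1 (z(C) = 2 - 1 = 1)
r*(-3*(z(l(-4, 2)) + 2)) = 108*(-3*(1 + 2)) = 108*(-3*3) = 108*(-9) = -972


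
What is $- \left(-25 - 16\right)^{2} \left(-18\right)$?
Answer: $30258$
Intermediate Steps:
$- \left(-25 - 16\right)^{2} \left(-18\right) = - \left(-41\right)^{2} \left(-18\right) = \left(-1\right) 1681 \left(-18\right) = \left(-1681\right) \left(-18\right) = 30258$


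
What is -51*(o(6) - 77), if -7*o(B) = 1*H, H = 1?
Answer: 27540/7 ≈ 3934.3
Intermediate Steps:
o(B) = -⅐ (o(B) = -1/7 = -⅐*1 = -⅐)
-51*(o(6) - 77) = -51*(-⅐ - 77) = -51*(-540/7) = 27540/7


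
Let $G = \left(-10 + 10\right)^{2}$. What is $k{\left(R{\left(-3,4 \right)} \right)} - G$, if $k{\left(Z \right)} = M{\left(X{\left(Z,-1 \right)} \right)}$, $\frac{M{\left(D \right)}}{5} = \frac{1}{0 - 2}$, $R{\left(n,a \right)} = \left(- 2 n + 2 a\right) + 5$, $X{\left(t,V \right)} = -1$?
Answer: $- \frac{5}{2} \approx -2.5$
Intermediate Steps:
$R{\left(n,a \right)} = 5 - 2 n + 2 a$
$M{\left(D \right)} = - \frac{5}{2}$ ($M{\left(D \right)} = \frac{5}{0 - 2} = \frac{5}{-2} = 5 \left(- \frac{1}{2}\right) = - \frac{5}{2}$)
$G = 0$ ($G = 0^{2} = 0$)
$k{\left(Z \right)} = - \frac{5}{2}$
$k{\left(R{\left(-3,4 \right)} \right)} - G = - \frac{5}{2} - 0 = - \frac{5}{2} + 0 = - \frac{5}{2}$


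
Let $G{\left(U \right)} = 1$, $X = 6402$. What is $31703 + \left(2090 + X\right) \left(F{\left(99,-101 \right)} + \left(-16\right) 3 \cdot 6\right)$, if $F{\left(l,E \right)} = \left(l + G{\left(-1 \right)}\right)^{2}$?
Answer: $82506007$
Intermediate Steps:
$F{\left(l,E \right)} = \left(1 + l\right)^{2}$ ($F{\left(l,E \right)} = \left(l + 1\right)^{2} = \left(1 + l\right)^{2}$)
$31703 + \left(2090 + X\right) \left(F{\left(99,-101 \right)} + \left(-16\right) 3 \cdot 6\right) = 31703 + \left(2090 + 6402\right) \left(\left(1 + 99\right)^{2} + \left(-16\right) 3 \cdot 6\right) = 31703 + 8492 \left(100^{2} - 288\right) = 31703 + 8492 \left(10000 - 288\right) = 31703 + 8492 \cdot 9712 = 31703 + 82474304 = 82506007$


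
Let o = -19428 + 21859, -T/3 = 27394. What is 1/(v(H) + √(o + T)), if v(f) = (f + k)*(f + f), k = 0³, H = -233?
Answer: -I/(√79751 - 108578*I) ≈ 9.2099e-6 - 2.3954e-8*I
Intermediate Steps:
T = -82182 (T = -3*27394 = -82182)
k = 0
o = 2431
v(f) = 2*f² (v(f) = (f + 0)*(f + f) = f*(2*f) = 2*f²)
1/(v(H) + √(o + T)) = 1/(2*(-233)² + √(2431 - 82182)) = 1/(2*54289 + √(-79751)) = 1/(108578 + I*√79751)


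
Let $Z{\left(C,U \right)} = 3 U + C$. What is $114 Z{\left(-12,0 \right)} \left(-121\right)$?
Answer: $165528$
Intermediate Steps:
$Z{\left(C,U \right)} = C + 3 U$
$114 Z{\left(-12,0 \right)} \left(-121\right) = 114 \left(-12 + 3 \cdot 0\right) \left(-121\right) = 114 \left(-12 + 0\right) \left(-121\right) = 114 \left(-12\right) \left(-121\right) = \left(-1368\right) \left(-121\right) = 165528$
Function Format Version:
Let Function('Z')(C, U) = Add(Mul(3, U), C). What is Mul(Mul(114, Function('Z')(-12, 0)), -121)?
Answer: 165528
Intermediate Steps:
Function('Z')(C, U) = Add(C, Mul(3, U))
Mul(Mul(114, Function('Z')(-12, 0)), -121) = Mul(Mul(114, Add(-12, Mul(3, 0))), -121) = Mul(Mul(114, Add(-12, 0)), -121) = Mul(Mul(114, -12), -121) = Mul(-1368, -121) = 165528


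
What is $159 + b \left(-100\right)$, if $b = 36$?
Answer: $-3441$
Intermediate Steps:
$159 + b \left(-100\right) = 159 + 36 \left(-100\right) = 159 - 3600 = -3441$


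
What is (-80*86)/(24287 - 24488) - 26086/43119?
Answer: 97138478/2888973 ≈ 33.624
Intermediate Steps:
(-80*86)/(24287 - 24488) - 26086/43119 = -6880/(-201) - 26086*1/43119 = -6880*(-1/201) - 26086/43119 = 6880/201 - 26086/43119 = 97138478/2888973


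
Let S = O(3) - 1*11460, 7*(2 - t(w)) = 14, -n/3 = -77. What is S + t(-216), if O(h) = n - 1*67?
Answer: -11296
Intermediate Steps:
n = 231 (n = -3*(-77) = 231)
t(w) = 0 (t(w) = 2 - ⅐*14 = 2 - 2 = 0)
O(h) = 164 (O(h) = 231 - 1*67 = 231 - 67 = 164)
S = -11296 (S = 164 - 1*11460 = 164 - 11460 = -11296)
S + t(-216) = -11296 + 0 = -11296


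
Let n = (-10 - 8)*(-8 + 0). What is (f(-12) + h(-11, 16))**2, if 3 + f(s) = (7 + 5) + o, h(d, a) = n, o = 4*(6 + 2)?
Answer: 34225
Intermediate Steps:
n = 144 (n = -18*(-8) = 144)
o = 32 (o = 4*8 = 32)
h(d, a) = 144
f(s) = 41 (f(s) = -3 + ((7 + 5) + 32) = -3 + (12 + 32) = -3 + 44 = 41)
(f(-12) + h(-11, 16))**2 = (41 + 144)**2 = 185**2 = 34225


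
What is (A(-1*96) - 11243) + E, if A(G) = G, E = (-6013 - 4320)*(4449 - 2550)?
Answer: -19633706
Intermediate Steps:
E = -19622367 (E = -10333*1899 = -19622367)
(A(-1*96) - 11243) + E = (-1*96 - 11243) - 19622367 = (-96 - 11243) - 19622367 = -11339 - 19622367 = -19633706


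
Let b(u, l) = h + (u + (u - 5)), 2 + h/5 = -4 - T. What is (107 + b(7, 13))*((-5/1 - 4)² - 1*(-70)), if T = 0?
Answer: 12986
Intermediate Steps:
h = -30 (h = -10 + 5*(-4 - 1*0) = -10 + 5*(-4 + 0) = -10 + 5*(-4) = -10 - 20 = -30)
b(u, l) = -35 + 2*u (b(u, l) = -30 + (u + (u - 5)) = -30 + (u + (-5 + u)) = -30 + (-5 + 2*u) = -35 + 2*u)
(107 + b(7, 13))*((-5/1 - 4)² - 1*(-70)) = (107 + (-35 + 2*7))*((-5/1 - 4)² - 1*(-70)) = (107 + (-35 + 14))*((-5*1 - 4)² + 70) = (107 - 21)*((-5 - 4)² + 70) = 86*((-9)² + 70) = 86*(81 + 70) = 86*151 = 12986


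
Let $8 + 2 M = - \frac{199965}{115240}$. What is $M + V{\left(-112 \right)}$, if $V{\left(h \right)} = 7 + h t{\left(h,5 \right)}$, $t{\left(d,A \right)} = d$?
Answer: $\frac{578326519}{46096} \approx 12546.0$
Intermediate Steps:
$M = - \frac{224377}{46096}$ ($M = -4 + \frac{\left(-199965\right) \frac{1}{115240}}{2} = -4 + \frac{1}{2} \left(- \frac{39993}{23048}\right) = -4 - \frac{39993}{46096} = - \frac{224377}{46096} \approx -4.8676$)
$V{\left(h \right)} = 7 + h^{2}$ ($V{\left(h \right)} = 7 + h h = 7 + h^{2}$)
$M + V{\left(-112 \right)} = - \frac{224377}{46096} + \left(7 + \left(-112\right)^{2}\right) = - \frac{224377}{46096} + \left(7 + 12544\right) = - \frac{224377}{46096} + 12551 = \frac{578326519}{46096}$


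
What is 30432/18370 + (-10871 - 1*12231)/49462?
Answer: 270210961/227154235 ≈ 1.1895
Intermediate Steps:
30432/18370 + (-10871 - 1*12231)/49462 = 30432*(1/18370) + (-10871 - 12231)*(1/49462) = 15216/9185 - 23102*1/49462 = 15216/9185 - 11551/24731 = 270210961/227154235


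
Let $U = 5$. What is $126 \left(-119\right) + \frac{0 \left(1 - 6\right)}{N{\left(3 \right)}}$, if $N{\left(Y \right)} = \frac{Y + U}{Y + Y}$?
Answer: $-14994$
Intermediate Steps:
$N{\left(Y \right)} = \frac{5 + Y}{2 Y}$ ($N{\left(Y \right)} = \frac{Y + 5}{Y + Y} = \frac{5 + Y}{2 Y}$)
$126 \left(-119\right) + \frac{0 \left(1 - 6\right)}{N{\left(3 \right)}} = 126 \left(-119\right) + \frac{0 \left(1 - 6\right)}{\frac{1}{2} \cdot \frac{1}{3} \left(5 + 3\right)} = -14994 + \frac{0 \left(-5\right)}{\frac{1}{2} \cdot \frac{1}{3} \cdot 8} = -14994 + \frac{0}{\frac{4}{3}} = -14994 + 0 \cdot \frac{3}{4} = -14994 + 0 = -14994$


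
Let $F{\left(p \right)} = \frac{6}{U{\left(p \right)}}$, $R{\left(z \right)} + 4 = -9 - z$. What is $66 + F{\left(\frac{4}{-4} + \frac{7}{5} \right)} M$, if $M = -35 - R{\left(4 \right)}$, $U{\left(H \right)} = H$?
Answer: $-204$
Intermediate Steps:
$R{\left(z \right)} = -13 - z$ ($R{\left(z \right)} = -4 - \left(9 + z\right) = -13 - z$)
$F{\left(p \right)} = \frac{6}{p}$
$M = -18$ ($M = -35 - \left(-13 - 4\right) = -35 - -17 = -35 + 17 = -18$)
$66 + F{\left(\frac{4}{-4} + \frac{7}{5} \right)} M = 66 + \frac{6}{\frac{4}{-4} + \frac{7}{5}} \left(-18\right) = 66 + \frac{6}{4 \left(- \frac{1}{4}\right) + 7 \cdot \frac{1}{5}} \left(-18\right) = 66 + \frac{6}{-1 + \frac{7}{5}} \left(-18\right) = 66 + \frac{6}{\frac{2}{5}} \left(-18\right) = 66 + 6 \cdot \frac{5}{2} \left(-18\right) = 66 + 15 \left(-18\right) = 66 - 270 = -204$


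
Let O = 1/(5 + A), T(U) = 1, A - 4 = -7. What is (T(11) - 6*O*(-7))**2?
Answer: 484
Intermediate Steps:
A = -3 (A = 4 - 7 = -3)
O = 1/2 (O = 1/(5 - 3) = 1/2 ≈ 0.50000)
(T(11) - 6*O*(-7))**2 = (1 - 6*1/2*(-7))**2 = (1 - 3*(-7))**2 = (1 + 21)**2 = 22**2 = 484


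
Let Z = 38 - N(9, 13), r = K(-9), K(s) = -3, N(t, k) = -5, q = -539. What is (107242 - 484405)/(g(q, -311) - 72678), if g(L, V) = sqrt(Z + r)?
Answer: 13705726257/2641045822 + 377163*sqrt(10)/2641045822 ≈ 5.1900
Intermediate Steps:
r = -3
Z = 43 (Z = 38 - 1*(-5) = 38 + 5 = 43)
g(L, V) = 2*sqrt(10) (g(L, V) = sqrt(43 - 3) = sqrt(40) = 2*sqrt(10))
(107242 - 484405)/(g(q, -311) - 72678) = (107242 - 484405)/(2*sqrt(10) - 72678) = -377163/(-72678 + 2*sqrt(10))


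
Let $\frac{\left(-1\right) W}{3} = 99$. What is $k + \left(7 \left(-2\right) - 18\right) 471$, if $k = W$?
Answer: $-15369$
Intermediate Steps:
$W = -297$ ($W = \left(-3\right) 99 = -297$)
$k = -297$
$k + \left(7 \left(-2\right) - 18\right) 471 = -297 + \left(7 \left(-2\right) - 18\right) 471 = -297 + \left(-14 - 18\right) 471 = -297 - 15072 = -15369$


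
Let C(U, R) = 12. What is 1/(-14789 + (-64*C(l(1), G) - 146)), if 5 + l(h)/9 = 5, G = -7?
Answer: -1/15703 ≈ -6.3682e-5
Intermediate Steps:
l(h) = 0 (l(h) = -45 + 9*5 = -45 + 45 = 0)
1/(-14789 + (-64*C(l(1), G) - 146)) = 1/(-14789 + (-64*12 - 146)) = 1/(-14789 + (-768 - 146)) = 1/(-14789 - 914) = 1/(-15703) = -1/15703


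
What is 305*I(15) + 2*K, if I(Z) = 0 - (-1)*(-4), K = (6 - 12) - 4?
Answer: -1240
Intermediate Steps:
K = -10 (K = -6 - 4 = -10)
I(Z) = -4 (I(Z) = 0 - 1*4 = 0 - 4 = -4)
305*I(15) + 2*K = 305*(-4) + 2*(-10) = -1220 - 20 = -1240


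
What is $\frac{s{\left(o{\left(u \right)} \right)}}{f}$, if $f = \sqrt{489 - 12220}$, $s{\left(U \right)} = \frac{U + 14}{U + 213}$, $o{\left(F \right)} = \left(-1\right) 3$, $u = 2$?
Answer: $- \frac{11 i \sqrt{11731}}{2463510} \approx - 0.00048362 i$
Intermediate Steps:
$o{\left(F \right)} = -3$
$s{\left(U \right)} = \frac{14 + U}{213 + U}$
$f = i \sqrt{11731}$ ($f = \sqrt{-11731} = i \sqrt{11731} \approx 108.31 i$)
$\frac{s{\left(o{\left(u \right)} \right)}}{f} = \frac{\frac{1}{213 - 3} \left(14 - 3\right)}{i \sqrt{11731}} = \frac{1}{210} \cdot 11 \left(- \frac{i \sqrt{11731}}{11731}\right) = \frac{11 \left(- \frac{i \sqrt{11731}}{11731}\right)}{210} = - \frac{11 i \sqrt{11731}}{2463510}$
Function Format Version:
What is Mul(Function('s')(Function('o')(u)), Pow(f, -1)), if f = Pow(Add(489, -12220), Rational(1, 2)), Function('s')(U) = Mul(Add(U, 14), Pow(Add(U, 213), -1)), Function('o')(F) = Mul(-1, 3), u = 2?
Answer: Mul(Rational(-11, 2463510), I, Pow(11731, Rational(1, 2))) ≈ Mul(-0.00048362, I)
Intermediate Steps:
Function('o')(F) = -3
Function('s')(U) = Mul(Pow(Add(213, U), -1), Add(14, U)) (Function('s')(U) = Mul(Add(14, U), Pow(Add(213, U), -1)) = Mul(Pow(Add(213, U), -1), Add(14, U)))
f = Mul(I, Pow(11731, Rational(1, 2))) (f = Pow(-11731, Rational(1, 2)) = Mul(I, Pow(11731, Rational(1, 2))) ≈ Mul(108.31, I))
Mul(Function('s')(Function('o')(u)), Pow(f, -1)) = Mul(Mul(Pow(Add(213, -3), -1), Add(14, -3)), Pow(Mul(I, Pow(11731, Rational(1, 2))), -1)) = Mul(Mul(Pow(210, -1), 11), Mul(Rational(-1, 11731), I, Pow(11731, Rational(1, 2)))) = Mul(Mul(Rational(1, 210), 11), Mul(Rational(-1, 11731), I, Pow(11731, Rational(1, 2)))) = Mul(Rational(11, 210), Mul(Rational(-1, 11731), I, Pow(11731, Rational(1, 2)))) = Mul(Rational(-11, 2463510), I, Pow(11731, Rational(1, 2)))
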